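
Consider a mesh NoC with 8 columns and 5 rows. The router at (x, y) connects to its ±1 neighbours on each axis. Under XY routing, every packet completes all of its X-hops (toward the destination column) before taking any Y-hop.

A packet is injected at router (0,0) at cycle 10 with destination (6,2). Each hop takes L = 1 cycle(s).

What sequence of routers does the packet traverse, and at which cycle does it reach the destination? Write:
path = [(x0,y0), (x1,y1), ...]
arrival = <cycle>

t=10: at (0,0)
t=11: at (1,0) after E
t=12: at (2,0) after E
t=13: at (3,0) after E
t=14: at (4,0) after E
t=15: at (5,0) after E
t=16: at (6,0) after E
t=17: at (6,1) after N
t=18: at (6,2) after N

path = [(0,0), (1,0), (2,0), (3,0), (4,0), (5,0), (6,0), (6,1), (6,2)]
arrival = 18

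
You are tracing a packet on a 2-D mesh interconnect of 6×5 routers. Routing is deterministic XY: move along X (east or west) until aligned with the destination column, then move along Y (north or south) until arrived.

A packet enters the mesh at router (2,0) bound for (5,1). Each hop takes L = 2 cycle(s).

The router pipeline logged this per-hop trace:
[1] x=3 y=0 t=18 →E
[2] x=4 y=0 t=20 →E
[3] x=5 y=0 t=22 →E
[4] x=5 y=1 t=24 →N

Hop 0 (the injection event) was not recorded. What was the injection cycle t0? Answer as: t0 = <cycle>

t0 = 16

Hop 1 reached at cycle 18; hop k is at t0 + k·L.
Subtract one hop: t0 = 18 − 2 = 16.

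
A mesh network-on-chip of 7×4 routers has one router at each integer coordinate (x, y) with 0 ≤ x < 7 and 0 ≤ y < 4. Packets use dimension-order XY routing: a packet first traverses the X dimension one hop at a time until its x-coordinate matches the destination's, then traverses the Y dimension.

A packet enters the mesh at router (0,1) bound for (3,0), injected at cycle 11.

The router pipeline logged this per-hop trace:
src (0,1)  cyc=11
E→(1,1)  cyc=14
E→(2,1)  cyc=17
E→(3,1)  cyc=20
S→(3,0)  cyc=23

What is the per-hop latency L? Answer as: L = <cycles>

L = 3

Between hops 0 and 1 the cycle counter advances 14 − 11 = 3.
Each hop adds L, hence L = 3.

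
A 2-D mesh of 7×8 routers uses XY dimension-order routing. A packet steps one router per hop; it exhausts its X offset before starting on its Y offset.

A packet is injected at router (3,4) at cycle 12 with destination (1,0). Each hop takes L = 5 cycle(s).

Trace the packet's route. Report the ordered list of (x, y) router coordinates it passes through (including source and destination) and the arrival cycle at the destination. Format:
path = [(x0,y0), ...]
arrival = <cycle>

#0 — 3,4 | c12
#1 — 2,4 | c17 | W
#2 — 1,4 | c22 | W
#3 — 1,3 | c27 | S
#4 — 1,2 | c32 | S
#5 — 1,1 | c37 | S
#6 — 1,0 | c42 | S

path = [(3,4), (2,4), (1,4), (1,3), (1,2), (1,1), (1,0)]
arrival = 42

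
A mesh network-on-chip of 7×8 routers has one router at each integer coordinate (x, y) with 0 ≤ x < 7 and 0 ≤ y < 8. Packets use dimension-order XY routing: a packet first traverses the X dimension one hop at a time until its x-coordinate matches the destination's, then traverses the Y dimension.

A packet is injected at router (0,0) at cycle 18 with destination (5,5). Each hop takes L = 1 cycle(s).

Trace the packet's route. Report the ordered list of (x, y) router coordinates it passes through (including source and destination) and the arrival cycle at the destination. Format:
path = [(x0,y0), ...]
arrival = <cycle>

  0. router=(0,0) cycle=18 (inject)
  1. router=(1,0) cycle=19 dir=E
  2. router=(2,0) cycle=20 dir=E
  3. router=(3,0) cycle=21 dir=E
  4. router=(4,0) cycle=22 dir=E
  5. router=(5,0) cycle=23 dir=E
  6. router=(5,1) cycle=24 dir=N
  7. router=(5,2) cycle=25 dir=N
  8. router=(5,3) cycle=26 dir=N
  9. router=(5,4) cycle=27 dir=N
  10. router=(5,5) cycle=28 dir=N

path = [(0,0), (1,0), (2,0), (3,0), (4,0), (5,0), (5,1), (5,2), (5,3), (5,4), (5,5)]
arrival = 28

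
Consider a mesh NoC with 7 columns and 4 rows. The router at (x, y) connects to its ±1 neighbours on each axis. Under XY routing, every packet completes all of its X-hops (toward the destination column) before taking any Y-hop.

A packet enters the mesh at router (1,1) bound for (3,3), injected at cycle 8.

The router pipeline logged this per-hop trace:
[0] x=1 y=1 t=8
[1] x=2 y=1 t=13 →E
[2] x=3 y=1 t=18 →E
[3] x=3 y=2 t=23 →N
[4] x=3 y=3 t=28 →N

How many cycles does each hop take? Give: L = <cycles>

L = 5

cyc[1] − cyc[0] = 13 − 8 = 5.
That increment is L by definition: L = 5.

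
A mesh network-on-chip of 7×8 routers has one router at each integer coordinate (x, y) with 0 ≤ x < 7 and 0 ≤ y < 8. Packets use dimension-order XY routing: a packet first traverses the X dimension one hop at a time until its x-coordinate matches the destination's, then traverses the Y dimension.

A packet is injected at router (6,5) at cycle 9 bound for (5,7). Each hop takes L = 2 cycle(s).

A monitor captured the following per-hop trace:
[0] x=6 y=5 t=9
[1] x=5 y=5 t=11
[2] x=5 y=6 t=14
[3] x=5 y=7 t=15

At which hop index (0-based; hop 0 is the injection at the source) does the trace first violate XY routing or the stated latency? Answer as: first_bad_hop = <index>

first_bad_hop = 2

hop 1: step (-1,+0), +2 cyc — ok
hop 2: step (+0,+1), +3 cyc — BAD: Δcyc=3≠L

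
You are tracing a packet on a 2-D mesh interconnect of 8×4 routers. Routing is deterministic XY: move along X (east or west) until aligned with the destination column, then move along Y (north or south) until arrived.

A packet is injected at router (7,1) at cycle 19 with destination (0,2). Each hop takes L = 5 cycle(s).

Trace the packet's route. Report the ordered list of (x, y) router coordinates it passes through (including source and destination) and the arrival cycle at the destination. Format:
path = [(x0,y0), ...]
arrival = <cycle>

path = [(7,1), (6,1), (5,1), (4,1), (3,1), (2,1), (1,1), (0,1), (0,2)]
arrival = 59

[0] x=7 y=1 t=19
[1] x=6 y=1 t=24 →W
[2] x=5 y=1 t=29 →W
[3] x=4 y=1 t=34 →W
[4] x=3 y=1 t=39 →W
[5] x=2 y=1 t=44 →W
[6] x=1 y=1 t=49 →W
[7] x=0 y=1 t=54 →W
[8] x=0 y=2 t=59 →N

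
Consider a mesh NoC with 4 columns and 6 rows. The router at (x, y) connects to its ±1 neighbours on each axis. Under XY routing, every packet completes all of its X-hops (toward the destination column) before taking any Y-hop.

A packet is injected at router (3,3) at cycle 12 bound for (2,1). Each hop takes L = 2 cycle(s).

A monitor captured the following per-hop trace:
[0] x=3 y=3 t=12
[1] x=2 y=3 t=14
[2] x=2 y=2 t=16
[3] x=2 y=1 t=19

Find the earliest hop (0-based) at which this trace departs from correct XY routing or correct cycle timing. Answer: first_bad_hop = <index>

[1] (-1,+0) / 2c ⇒ ok
[2] (+0,-1) / 2c ⇒ ok
[3] (+0,-1) / 3c ⇒ BAD: Δcyc=3≠L

first_bad_hop = 3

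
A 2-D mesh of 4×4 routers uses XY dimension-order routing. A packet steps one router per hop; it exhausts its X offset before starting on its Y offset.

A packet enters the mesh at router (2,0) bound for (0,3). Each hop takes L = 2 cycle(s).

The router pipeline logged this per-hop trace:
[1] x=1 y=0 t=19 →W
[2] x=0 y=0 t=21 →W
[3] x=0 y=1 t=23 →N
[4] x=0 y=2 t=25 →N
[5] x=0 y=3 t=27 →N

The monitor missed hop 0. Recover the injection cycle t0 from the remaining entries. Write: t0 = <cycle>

cyc[1] = 19 and cyc[k] = t0 + k·L for every k.
Therefore t0 = 19 − L = 17.

t0 = 17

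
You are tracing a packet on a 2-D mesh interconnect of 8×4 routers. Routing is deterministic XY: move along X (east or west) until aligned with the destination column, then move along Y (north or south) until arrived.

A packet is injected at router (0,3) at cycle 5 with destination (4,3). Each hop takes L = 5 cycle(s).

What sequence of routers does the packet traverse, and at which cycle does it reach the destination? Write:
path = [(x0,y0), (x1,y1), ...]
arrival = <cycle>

path = [(0,3), (1,3), (2,3), (3,3), (4,3)]
arrival = 25

  0. router=(0,3) cycle=5 (inject)
  1. router=(1,3) cycle=10 dir=E
  2. router=(2,3) cycle=15 dir=E
  3. router=(3,3) cycle=20 dir=E
  4. router=(4,3) cycle=25 dir=E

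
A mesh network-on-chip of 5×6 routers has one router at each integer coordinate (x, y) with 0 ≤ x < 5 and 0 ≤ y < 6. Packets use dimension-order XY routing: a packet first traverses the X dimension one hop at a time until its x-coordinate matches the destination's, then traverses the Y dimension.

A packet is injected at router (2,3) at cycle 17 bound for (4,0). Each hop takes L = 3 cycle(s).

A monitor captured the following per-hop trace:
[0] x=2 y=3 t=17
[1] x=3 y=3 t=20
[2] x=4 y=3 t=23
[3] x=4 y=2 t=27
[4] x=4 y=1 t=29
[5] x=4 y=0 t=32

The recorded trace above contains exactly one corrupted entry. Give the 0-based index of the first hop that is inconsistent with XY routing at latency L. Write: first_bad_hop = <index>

[1] (+1,+0) / 3c ⇒ ok
[2] (+1,+0) / 3c ⇒ ok
[3] (+0,-1) / 4c ⇒ BAD: Δcyc=4≠L

first_bad_hop = 3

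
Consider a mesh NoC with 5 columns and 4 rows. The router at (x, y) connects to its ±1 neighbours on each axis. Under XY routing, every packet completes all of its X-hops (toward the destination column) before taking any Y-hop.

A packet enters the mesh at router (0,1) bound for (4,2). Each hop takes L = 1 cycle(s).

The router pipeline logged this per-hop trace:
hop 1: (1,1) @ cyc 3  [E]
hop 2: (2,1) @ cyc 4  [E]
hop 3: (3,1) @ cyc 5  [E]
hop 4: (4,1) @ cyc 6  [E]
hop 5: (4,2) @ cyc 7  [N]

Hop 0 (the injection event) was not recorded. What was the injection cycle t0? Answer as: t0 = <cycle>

t0 = 2

Hop 1 reached at cycle 3; hop k is at t0 + k·L.
Subtract one hop: t0 = 3 − 1 = 2.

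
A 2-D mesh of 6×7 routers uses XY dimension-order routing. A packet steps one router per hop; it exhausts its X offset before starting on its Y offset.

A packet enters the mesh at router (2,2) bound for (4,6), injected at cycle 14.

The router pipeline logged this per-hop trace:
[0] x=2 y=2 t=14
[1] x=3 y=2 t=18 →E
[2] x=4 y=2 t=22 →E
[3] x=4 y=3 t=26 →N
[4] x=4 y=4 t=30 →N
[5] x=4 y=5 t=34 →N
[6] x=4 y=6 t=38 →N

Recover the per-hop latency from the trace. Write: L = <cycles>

Between hops 0 and 1 the cycle counter advances 18 − 14 = 4.
That increment is L by definition: L = 4.

L = 4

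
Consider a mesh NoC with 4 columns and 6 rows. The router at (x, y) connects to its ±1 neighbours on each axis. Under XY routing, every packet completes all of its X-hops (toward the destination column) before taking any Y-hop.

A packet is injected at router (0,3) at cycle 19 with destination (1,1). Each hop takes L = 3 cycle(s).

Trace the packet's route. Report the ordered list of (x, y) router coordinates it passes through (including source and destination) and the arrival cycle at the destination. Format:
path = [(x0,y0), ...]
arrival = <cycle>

path = [(0,3), (1,3), (1,2), (1,1)]
arrival = 28

hop 0: (0,3) @ cyc 19
hop 1: (1,3) @ cyc 22  [E]
hop 2: (1,2) @ cyc 25  [S]
hop 3: (1,1) @ cyc 28  [S]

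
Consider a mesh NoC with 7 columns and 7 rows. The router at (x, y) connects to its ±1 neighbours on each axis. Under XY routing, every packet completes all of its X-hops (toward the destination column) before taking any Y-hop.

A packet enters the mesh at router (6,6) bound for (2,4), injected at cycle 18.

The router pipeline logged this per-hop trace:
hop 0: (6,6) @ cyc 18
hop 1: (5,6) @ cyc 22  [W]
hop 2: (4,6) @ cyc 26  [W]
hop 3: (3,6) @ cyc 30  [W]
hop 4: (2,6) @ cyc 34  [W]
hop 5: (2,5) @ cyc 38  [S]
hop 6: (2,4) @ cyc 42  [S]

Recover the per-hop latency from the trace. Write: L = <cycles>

From hop 0 (18) to hop 1 (22): +4 cycles.
Each hop adds L, hence L = 4.

L = 4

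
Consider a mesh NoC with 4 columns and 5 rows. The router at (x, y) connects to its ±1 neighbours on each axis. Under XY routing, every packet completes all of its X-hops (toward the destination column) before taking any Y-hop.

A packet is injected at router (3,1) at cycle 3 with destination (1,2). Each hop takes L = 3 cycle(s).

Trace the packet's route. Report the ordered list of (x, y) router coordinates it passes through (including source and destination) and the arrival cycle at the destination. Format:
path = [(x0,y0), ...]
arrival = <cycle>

hop 0: (3,1) @ cyc 3
hop 1: (2,1) @ cyc 6  [W]
hop 2: (1,1) @ cyc 9  [W]
hop 3: (1,2) @ cyc 12  [N]

path = [(3,1), (2,1), (1,1), (1,2)]
arrival = 12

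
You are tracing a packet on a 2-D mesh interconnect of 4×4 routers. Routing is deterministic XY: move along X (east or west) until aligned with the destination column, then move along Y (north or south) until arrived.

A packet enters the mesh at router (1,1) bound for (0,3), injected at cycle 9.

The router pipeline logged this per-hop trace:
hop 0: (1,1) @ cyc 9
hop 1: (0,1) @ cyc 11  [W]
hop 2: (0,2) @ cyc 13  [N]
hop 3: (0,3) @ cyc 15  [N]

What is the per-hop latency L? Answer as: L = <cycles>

L = 2

cyc[1] − cyc[0] = 11 − 9 = 2.
One hop costs L cycles, so L = 2.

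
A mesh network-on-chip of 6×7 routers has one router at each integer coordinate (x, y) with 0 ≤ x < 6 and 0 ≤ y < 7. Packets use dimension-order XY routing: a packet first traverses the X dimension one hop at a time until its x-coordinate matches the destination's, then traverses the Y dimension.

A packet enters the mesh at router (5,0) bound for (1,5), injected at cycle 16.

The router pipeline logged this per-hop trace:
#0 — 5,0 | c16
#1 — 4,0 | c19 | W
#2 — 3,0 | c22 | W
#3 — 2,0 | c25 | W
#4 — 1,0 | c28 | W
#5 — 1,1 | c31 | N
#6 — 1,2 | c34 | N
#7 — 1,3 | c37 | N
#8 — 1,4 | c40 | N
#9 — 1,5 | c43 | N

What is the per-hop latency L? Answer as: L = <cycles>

L = 3

Between hops 0 and 1 the cycle counter advances 19 − 16 = 3.
Each hop adds L, hence L = 3.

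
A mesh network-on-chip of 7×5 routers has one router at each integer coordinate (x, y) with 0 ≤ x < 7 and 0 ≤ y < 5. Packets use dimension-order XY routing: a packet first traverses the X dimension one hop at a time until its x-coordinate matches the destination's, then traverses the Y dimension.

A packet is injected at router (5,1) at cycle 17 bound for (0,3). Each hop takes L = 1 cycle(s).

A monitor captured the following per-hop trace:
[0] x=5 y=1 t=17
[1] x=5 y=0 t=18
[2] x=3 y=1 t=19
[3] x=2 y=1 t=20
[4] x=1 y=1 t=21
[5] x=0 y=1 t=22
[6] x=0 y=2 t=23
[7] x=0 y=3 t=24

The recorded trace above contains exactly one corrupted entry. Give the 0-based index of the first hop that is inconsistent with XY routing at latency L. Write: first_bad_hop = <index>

check 1→ d=(0,-1) cyc+1: BAD: Y-move but x=5≠0

first_bad_hop = 1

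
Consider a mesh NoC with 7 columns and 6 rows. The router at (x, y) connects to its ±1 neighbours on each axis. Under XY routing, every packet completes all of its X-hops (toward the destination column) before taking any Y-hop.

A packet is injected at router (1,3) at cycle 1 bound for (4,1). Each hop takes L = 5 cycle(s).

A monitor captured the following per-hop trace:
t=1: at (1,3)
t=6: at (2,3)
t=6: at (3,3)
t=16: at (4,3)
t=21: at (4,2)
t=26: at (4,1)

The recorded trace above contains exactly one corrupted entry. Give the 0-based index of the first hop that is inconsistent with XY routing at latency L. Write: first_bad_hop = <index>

[1] (+1,+0) / 5c ⇒ ok
[2] (+1,+0) / 0c ⇒ BAD: Δcyc=0≠L

first_bad_hop = 2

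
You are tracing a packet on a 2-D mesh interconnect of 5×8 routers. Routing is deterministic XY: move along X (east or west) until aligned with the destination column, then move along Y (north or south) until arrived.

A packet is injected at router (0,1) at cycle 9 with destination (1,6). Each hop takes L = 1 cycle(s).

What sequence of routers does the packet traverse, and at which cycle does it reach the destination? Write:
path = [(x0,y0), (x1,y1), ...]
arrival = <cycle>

  0. router=(0,1) cycle=9 (inject)
  1. router=(1,1) cycle=10 dir=E
  2. router=(1,2) cycle=11 dir=N
  3. router=(1,3) cycle=12 dir=N
  4. router=(1,4) cycle=13 dir=N
  5. router=(1,5) cycle=14 dir=N
  6. router=(1,6) cycle=15 dir=N

path = [(0,1), (1,1), (1,2), (1,3), (1,4), (1,5), (1,6)]
arrival = 15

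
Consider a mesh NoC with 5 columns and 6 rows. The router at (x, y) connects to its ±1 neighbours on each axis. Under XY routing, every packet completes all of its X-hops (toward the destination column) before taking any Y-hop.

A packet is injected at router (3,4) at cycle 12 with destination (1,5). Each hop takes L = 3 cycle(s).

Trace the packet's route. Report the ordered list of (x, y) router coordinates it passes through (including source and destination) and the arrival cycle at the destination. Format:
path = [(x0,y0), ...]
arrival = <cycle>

[0] x=3 y=4 t=12
[1] x=2 y=4 t=15 →W
[2] x=1 y=4 t=18 →W
[3] x=1 y=5 t=21 →N

path = [(3,4), (2,4), (1,4), (1,5)]
arrival = 21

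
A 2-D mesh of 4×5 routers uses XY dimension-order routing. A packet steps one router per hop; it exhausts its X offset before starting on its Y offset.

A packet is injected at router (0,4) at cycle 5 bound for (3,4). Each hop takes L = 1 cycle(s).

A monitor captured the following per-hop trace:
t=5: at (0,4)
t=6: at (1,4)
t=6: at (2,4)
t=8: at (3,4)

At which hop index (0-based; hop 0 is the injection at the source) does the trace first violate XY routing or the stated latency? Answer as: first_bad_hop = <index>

  1: Δx=+1 Δy=+0 Δt=1 [ok]
  2: Δx=+1 Δy=+0 Δt=0 [BAD: Δcyc=0≠L]

first_bad_hop = 2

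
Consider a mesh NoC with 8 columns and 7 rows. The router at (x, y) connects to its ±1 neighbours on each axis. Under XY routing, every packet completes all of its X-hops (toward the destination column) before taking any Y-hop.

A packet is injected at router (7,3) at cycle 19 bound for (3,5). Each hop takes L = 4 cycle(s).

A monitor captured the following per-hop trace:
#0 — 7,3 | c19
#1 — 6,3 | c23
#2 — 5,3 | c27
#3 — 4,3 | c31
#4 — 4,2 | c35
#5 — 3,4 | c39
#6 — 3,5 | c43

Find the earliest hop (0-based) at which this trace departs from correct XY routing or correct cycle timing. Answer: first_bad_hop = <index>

hop 1: step (-1,+0), +4 cyc — ok
hop 2: step (-1,+0), +4 cyc — ok
hop 3: step (-1,+0), +4 cyc — ok
hop 4: step (+0,-1), +4 cyc — BAD: Y-move but x=4≠3

first_bad_hop = 4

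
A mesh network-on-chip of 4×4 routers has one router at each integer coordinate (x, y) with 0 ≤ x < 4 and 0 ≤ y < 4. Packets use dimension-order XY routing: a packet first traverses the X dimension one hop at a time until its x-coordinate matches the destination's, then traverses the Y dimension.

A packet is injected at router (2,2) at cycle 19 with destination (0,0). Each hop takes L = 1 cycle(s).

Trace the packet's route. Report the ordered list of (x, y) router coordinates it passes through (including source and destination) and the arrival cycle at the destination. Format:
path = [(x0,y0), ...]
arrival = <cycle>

hop 0: (2,2) @ cyc 19
hop 1: (1,2) @ cyc 20  [W]
hop 2: (0,2) @ cyc 21  [W]
hop 3: (0,1) @ cyc 22  [S]
hop 4: (0,0) @ cyc 23  [S]

path = [(2,2), (1,2), (0,2), (0,1), (0,0)]
arrival = 23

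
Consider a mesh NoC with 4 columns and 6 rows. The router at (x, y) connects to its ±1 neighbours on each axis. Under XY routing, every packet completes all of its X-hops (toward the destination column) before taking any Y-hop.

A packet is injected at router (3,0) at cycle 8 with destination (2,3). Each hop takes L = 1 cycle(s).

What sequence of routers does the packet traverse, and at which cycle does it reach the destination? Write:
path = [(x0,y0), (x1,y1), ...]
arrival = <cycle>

t=8: at (3,0)
t=9: at (2,0) after W
t=10: at (2,1) after N
t=11: at (2,2) after N
t=12: at (2,3) after N

path = [(3,0), (2,0), (2,1), (2,2), (2,3)]
arrival = 12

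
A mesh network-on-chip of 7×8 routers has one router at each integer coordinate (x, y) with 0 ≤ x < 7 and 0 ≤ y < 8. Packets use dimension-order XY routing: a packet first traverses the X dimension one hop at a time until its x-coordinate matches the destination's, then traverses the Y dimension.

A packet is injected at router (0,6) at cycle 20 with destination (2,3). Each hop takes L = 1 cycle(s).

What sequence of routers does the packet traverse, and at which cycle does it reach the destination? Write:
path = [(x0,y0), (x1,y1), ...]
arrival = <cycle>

path = [(0,6), (1,6), (2,6), (2,5), (2,4), (2,3)]
arrival = 25

src (0,6)  cyc=20
E→(1,6)  cyc=21
E→(2,6)  cyc=22
S→(2,5)  cyc=23
S→(2,4)  cyc=24
S→(2,3)  cyc=25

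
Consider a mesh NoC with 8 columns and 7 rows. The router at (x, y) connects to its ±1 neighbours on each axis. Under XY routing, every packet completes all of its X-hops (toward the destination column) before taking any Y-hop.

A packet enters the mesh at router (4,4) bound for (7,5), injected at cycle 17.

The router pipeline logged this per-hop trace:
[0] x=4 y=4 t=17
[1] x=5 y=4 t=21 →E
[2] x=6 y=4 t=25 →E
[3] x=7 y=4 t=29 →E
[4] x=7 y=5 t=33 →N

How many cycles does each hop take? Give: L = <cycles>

Between hops 0 and 1 the cycle counter advances 21 − 17 = 4.
One hop costs L cycles, so L = 4.

L = 4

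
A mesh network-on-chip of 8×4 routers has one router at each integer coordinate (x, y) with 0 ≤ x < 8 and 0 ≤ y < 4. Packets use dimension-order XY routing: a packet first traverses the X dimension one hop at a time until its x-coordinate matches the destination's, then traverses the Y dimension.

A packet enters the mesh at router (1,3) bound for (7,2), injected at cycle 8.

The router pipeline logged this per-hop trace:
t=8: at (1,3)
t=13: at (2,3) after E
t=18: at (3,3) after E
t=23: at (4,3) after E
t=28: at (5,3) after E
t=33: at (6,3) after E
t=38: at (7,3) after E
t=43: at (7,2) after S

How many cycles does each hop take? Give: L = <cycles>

L = 5

Between hops 0 and 1 the cycle counter advances 13 − 8 = 5.
One hop costs L cycles, so L = 5.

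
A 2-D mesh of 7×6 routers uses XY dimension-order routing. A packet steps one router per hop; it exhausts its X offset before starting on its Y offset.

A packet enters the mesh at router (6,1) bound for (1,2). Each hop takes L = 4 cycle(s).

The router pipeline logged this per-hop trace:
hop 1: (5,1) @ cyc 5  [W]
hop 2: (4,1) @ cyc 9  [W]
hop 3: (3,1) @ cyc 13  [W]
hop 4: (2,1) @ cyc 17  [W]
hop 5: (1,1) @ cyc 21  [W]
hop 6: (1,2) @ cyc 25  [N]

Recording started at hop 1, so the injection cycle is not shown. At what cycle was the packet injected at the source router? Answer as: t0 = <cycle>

cyc[1] = 5 and cyc[k] = t0 + k·L for every k.
t0 = cyc[1] − L = 5 − 4 = 1.

t0 = 1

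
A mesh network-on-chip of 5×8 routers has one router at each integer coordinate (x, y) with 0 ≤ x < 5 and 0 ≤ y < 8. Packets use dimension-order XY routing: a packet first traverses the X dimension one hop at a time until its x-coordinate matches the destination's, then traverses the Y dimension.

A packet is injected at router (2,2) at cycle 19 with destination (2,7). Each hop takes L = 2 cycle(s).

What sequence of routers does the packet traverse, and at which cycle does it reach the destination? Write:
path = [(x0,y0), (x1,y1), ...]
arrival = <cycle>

path = [(2,2), (2,3), (2,4), (2,5), (2,6), (2,7)]
arrival = 29

[0] x=2 y=2 t=19
[1] x=2 y=3 t=21 →N
[2] x=2 y=4 t=23 →N
[3] x=2 y=5 t=25 →N
[4] x=2 y=6 t=27 →N
[5] x=2 y=7 t=29 →N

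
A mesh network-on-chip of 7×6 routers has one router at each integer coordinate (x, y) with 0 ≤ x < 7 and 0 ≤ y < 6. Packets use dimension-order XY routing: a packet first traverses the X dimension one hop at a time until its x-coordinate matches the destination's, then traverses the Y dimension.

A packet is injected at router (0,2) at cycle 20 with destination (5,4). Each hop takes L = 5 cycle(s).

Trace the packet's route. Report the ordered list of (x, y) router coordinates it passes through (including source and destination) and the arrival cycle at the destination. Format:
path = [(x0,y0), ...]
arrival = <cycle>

#0 — 0,2 | c20
#1 — 1,2 | c25 | E
#2 — 2,2 | c30 | E
#3 — 3,2 | c35 | E
#4 — 4,2 | c40 | E
#5 — 5,2 | c45 | E
#6 — 5,3 | c50 | N
#7 — 5,4 | c55 | N

path = [(0,2), (1,2), (2,2), (3,2), (4,2), (5,2), (5,3), (5,4)]
arrival = 55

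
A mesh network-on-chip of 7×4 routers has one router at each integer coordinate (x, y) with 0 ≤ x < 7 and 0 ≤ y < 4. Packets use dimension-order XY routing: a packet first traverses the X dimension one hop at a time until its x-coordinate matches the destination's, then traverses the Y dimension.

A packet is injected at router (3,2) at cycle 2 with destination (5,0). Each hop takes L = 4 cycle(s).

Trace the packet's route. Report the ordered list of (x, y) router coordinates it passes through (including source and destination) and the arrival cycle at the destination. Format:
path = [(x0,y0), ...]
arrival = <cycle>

  0. router=(3,2) cycle=2 (inject)
  1. router=(4,2) cycle=6 dir=E
  2. router=(5,2) cycle=10 dir=E
  3. router=(5,1) cycle=14 dir=S
  4. router=(5,0) cycle=18 dir=S

path = [(3,2), (4,2), (5,2), (5,1), (5,0)]
arrival = 18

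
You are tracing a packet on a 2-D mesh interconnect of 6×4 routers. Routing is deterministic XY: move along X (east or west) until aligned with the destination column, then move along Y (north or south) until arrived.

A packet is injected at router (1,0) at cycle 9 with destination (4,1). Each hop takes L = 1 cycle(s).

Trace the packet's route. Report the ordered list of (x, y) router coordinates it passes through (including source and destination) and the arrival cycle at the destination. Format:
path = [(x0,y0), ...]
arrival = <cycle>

path = [(1,0), (2,0), (3,0), (4,0), (4,1)]
arrival = 13

#0 — 1,0 | c9
#1 — 2,0 | c10 | E
#2 — 3,0 | c11 | E
#3 — 4,0 | c12 | E
#4 — 4,1 | c13 | N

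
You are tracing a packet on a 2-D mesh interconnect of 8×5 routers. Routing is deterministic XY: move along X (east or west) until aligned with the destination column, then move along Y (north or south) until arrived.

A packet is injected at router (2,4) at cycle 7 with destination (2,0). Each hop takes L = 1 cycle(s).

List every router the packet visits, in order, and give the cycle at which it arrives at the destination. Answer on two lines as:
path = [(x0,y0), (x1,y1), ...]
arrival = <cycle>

  0. router=(2,4) cycle=7 (inject)
  1. router=(2,3) cycle=8 dir=S
  2. router=(2,2) cycle=9 dir=S
  3. router=(2,1) cycle=10 dir=S
  4. router=(2,0) cycle=11 dir=S

path = [(2,4), (2,3), (2,2), (2,1), (2,0)]
arrival = 11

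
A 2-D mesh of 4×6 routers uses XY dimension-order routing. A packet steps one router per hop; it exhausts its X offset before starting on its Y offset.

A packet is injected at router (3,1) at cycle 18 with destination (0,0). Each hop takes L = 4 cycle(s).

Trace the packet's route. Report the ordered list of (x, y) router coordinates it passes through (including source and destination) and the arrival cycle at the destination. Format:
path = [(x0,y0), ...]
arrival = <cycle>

#0 — 3,1 | c18
#1 — 2,1 | c22 | W
#2 — 1,1 | c26 | W
#3 — 0,1 | c30 | W
#4 — 0,0 | c34 | S

path = [(3,1), (2,1), (1,1), (0,1), (0,0)]
arrival = 34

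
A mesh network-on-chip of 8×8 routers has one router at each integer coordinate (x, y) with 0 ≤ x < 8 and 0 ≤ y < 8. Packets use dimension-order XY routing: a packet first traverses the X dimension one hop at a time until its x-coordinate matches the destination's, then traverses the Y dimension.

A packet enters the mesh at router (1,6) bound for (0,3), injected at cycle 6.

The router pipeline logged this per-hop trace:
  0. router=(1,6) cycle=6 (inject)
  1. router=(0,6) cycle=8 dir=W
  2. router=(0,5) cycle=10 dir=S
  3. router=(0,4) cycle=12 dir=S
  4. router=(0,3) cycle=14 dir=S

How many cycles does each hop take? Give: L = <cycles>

L = 2

Δcyc across hop 0→1: 8 − 6 = 2.
One hop costs L cycles, so L = 2.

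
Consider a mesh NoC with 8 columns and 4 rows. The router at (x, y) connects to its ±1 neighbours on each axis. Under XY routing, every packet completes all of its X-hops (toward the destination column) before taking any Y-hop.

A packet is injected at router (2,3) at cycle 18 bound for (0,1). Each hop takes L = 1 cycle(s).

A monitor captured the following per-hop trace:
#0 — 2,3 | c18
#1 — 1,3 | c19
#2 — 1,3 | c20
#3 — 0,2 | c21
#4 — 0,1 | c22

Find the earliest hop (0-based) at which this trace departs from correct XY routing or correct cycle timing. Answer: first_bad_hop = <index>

[1] (-1,+0) / 1c ⇒ ok
[2] (+0,+0) / 1c ⇒ BAD: non-unit step

first_bad_hop = 2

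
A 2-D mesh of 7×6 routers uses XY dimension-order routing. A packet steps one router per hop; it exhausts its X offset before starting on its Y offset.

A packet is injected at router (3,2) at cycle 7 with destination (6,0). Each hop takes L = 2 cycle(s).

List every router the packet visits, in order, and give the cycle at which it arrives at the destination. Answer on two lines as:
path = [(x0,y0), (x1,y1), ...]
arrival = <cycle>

src (3,2)  cyc=7
E→(4,2)  cyc=9
E→(5,2)  cyc=11
E→(6,2)  cyc=13
S→(6,1)  cyc=15
S→(6,0)  cyc=17

path = [(3,2), (4,2), (5,2), (6,2), (6,1), (6,0)]
arrival = 17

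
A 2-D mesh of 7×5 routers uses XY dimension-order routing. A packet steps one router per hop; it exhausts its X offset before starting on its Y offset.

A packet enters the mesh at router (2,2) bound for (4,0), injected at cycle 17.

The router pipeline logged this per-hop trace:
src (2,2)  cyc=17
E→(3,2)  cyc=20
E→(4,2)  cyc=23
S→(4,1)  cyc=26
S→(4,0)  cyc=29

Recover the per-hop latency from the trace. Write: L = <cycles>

L = 3

cyc[1] − cyc[0] = 20 − 17 = 3.
Per-hop latency L = Δcyc = 3.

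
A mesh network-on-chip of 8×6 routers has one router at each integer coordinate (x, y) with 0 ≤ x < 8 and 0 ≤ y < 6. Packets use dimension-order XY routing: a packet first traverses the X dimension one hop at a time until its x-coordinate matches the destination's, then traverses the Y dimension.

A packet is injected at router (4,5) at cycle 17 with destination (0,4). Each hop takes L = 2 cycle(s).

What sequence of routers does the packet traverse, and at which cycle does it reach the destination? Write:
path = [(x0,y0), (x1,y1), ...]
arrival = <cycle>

  0. router=(4,5) cycle=17 (inject)
  1. router=(3,5) cycle=19 dir=W
  2. router=(2,5) cycle=21 dir=W
  3. router=(1,5) cycle=23 dir=W
  4. router=(0,5) cycle=25 dir=W
  5. router=(0,4) cycle=27 dir=S

path = [(4,5), (3,5), (2,5), (1,5), (0,5), (0,4)]
arrival = 27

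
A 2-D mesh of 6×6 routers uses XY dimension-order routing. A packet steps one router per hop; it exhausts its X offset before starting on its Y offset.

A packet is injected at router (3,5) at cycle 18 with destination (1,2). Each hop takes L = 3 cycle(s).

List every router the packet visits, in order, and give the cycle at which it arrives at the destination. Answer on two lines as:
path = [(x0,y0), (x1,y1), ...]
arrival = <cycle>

path = [(3,5), (2,5), (1,5), (1,4), (1,3), (1,2)]
arrival = 33

t=18: at (3,5)
t=21: at (2,5) after W
t=24: at (1,5) after W
t=27: at (1,4) after S
t=30: at (1,3) after S
t=33: at (1,2) after S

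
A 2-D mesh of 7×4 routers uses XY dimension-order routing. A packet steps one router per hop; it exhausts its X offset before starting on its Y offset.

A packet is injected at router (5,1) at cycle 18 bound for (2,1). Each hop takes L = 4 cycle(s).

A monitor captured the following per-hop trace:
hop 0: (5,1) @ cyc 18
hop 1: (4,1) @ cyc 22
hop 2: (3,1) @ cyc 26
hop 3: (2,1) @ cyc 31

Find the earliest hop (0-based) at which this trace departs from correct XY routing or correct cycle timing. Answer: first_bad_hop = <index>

first_bad_hop = 3

  1: Δx=-1 Δy=+0 Δt=4 [ok]
  2: Δx=-1 Δy=+0 Δt=4 [ok]
  3: Δx=-1 Δy=+0 Δt=5 [BAD: Δcyc=5≠L]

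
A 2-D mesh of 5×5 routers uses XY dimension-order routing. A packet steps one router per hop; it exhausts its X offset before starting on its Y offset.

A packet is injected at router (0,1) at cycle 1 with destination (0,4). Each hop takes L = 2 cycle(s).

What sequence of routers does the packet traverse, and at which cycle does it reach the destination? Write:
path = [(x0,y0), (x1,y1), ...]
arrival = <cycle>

  0. router=(0,1) cycle=1 (inject)
  1. router=(0,2) cycle=3 dir=N
  2. router=(0,3) cycle=5 dir=N
  3. router=(0,4) cycle=7 dir=N

path = [(0,1), (0,2), (0,3), (0,4)]
arrival = 7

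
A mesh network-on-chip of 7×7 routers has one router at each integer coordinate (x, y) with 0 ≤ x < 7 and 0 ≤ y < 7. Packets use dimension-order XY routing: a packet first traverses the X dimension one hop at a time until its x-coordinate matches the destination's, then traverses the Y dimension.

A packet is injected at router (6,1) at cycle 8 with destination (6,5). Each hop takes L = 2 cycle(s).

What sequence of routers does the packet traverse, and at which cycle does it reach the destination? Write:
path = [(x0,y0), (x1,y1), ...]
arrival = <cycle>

path = [(6,1), (6,2), (6,3), (6,4), (6,5)]
arrival = 16

hop 0: (6,1) @ cyc 8
hop 1: (6,2) @ cyc 10  [N]
hop 2: (6,3) @ cyc 12  [N]
hop 3: (6,4) @ cyc 14  [N]
hop 4: (6,5) @ cyc 16  [N]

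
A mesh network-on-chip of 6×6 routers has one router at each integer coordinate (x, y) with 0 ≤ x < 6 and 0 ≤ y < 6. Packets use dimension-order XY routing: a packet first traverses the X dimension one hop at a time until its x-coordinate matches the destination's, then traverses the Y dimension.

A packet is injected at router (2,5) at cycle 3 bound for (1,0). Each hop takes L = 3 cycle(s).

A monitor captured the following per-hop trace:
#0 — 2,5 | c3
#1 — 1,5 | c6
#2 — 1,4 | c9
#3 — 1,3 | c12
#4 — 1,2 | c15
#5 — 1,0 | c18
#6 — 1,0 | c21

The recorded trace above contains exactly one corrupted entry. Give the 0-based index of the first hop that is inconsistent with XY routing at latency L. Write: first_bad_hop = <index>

  1: Δx=-1 Δy=+0 Δt=3 [ok]
  2: Δx=+0 Δy=-1 Δt=3 [ok]
  3: Δx=+0 Δy=-1 Δt=3 [ok]
  4: Δx=+0 Δy=-1 Δt=3 [ok]
  5: Δx=+0 Δy=-2 Δt=3 [BAD: non-unit step]

first_bad_hop = 5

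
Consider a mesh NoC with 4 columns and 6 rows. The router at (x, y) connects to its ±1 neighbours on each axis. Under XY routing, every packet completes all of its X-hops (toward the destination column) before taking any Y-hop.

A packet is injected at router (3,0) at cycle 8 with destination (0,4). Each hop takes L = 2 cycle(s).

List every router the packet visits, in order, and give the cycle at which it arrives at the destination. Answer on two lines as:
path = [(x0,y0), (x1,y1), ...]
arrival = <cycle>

  0. router=(3,0) cycle=8 (inject)
  1. router=(2,0) cycle=10 dir=W
  2. router=(1,0) cycle=12 dir=W
  3. router=(0,0) cycle=14 dir=W
  4. router=(0,1) cycle=16 dir=N
  5. router=(0,2) cycle=18 dir=N
  6. router=(0,3) cycle=20 dir=N
  7. router=(0,4) cycle=22 dir=N

path = [(3,0), (2,0), (1,0), (0,0), (0,1), (0,2), (0,3), (0,4)]
arrival = 22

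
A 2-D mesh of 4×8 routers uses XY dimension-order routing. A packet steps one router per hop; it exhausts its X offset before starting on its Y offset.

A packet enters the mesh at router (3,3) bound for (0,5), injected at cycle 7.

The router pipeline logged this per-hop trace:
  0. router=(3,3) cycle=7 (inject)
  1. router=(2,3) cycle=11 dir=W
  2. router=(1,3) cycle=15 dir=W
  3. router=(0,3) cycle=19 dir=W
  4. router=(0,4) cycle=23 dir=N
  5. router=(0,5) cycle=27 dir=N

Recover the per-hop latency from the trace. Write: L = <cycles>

L = 4

Δcyc across hop 0→1: 11 − 7 = 4.
One hop costs L cycles, so L = 4.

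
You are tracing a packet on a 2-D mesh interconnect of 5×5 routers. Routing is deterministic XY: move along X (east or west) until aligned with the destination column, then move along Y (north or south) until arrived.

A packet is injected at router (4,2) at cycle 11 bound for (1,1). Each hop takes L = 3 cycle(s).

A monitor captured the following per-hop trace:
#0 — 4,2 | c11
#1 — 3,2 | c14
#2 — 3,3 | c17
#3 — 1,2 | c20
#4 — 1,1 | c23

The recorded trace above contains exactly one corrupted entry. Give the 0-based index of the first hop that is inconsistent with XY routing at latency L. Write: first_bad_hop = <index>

hop 1: step (-1,+0), +3 cyc — ok
hop 2: step (+0,+1), +3 cyc — BAD: Y-move but x=3≠1

first_bad_hop = 2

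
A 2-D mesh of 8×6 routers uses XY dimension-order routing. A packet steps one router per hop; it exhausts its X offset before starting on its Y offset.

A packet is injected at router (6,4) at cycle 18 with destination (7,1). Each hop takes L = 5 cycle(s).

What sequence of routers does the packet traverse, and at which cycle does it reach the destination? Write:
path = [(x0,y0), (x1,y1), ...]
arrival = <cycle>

path = [(6,4), (7,4), (7,3), (7,2), (7,1)]
arrival = 38

src (6,4)  cyc=18
E→(7,4)  cyc=23
S→(7,3)  cyc=28
S→(7,2)  cyc=33
S→(7,1)  cyc=38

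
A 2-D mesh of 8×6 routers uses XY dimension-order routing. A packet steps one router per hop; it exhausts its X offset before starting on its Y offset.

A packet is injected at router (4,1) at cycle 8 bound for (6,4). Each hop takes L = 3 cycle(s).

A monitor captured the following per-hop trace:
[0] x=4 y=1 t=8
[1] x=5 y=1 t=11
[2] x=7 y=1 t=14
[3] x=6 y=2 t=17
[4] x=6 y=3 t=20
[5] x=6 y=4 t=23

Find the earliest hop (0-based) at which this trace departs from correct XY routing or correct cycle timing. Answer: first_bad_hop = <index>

first_bad_hop = 2

check 1→ d=(1,0) cyc+3: ok
check 2→ d=(2,0) cyc+3: BAD: non-unit step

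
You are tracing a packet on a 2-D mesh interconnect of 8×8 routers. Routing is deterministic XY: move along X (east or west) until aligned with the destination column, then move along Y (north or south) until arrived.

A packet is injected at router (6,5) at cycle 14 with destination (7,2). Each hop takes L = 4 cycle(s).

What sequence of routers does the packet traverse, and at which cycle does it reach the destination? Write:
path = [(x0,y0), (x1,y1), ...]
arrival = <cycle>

[0] x=6 y=5 t=14
[1] x=7 y=5 t=18 →E
[2] x=7 y=4 t=22 →S
[3] x=7 y=3 t=26 →S
[4] x=7 y=2 t=30 →S

path = [(6,5), (7,5), (7,4), (7,3), (7,2)]
arrival = 30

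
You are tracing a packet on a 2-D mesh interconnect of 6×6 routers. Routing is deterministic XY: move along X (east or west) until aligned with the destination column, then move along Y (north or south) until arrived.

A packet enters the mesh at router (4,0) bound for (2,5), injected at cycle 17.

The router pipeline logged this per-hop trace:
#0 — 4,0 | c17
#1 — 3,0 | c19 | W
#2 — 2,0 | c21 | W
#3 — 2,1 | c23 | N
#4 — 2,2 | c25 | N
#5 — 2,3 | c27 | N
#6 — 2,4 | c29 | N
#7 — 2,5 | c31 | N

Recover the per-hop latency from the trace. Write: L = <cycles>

Δcyc across hop 0→1: 19 − 17 = 2.
One hop costs L cycles, so L = 2.

L = 2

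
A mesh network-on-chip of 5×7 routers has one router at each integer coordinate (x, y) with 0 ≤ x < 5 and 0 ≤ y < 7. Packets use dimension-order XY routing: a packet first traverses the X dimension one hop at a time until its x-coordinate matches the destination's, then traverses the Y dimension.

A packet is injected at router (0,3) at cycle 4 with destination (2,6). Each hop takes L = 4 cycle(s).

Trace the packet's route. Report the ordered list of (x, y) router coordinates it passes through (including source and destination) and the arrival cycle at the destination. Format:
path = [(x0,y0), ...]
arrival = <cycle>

hop 0: (0,3) @ cyc 4
hop 1: (1,3) @ cyc 8  [E]
hop 2: (2,3) @ cyc 12  [E]
hop 3: (2,4) @ cyc 16  [N]
hop 4: (2,5) @ cyc 20  [N]
hop 5: (2,6) @ cyc 24  [N]

path = [(0,3), (1,3), (2,3), (2,4), (2,5), (2,6)]
arrival = 24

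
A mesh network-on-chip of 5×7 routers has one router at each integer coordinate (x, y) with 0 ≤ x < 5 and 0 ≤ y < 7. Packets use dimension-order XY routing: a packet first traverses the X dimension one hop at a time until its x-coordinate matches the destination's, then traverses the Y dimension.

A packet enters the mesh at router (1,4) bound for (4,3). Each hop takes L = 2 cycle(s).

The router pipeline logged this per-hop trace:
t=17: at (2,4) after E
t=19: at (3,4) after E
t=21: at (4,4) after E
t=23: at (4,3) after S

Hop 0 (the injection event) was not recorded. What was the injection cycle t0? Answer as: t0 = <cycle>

The first recorded entry is hop 1 at cycle 17.
So t0 = 17 − 1·2 = 15.

t0 = 15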